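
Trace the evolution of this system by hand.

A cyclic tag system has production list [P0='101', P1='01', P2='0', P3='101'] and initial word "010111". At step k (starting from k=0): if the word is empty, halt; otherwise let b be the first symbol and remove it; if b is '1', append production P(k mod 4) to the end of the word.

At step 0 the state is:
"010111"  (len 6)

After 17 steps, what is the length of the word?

0) "010111"  (len 6)
1) "10111"  (len 5)
2) "011101"  (len 6)
3) "11101"  (len 5)
4) "1101101"  (len 7)
5) "101101101"  (len 9)
6) "0110110101"  (len 10)
7) "110110101"  (len 9)
8) "10110101101"  (len 11)
9) "0110101101101"  (len 13)
10) "110101101101"  (len 12)
11) "101011011010"  (len 12)
12) "01011011010101"  (len 14)
13) "1011011010101"  (len 13)
14) "01101101010101"  (len 14)
15) "1101101010101"  (len 13)
16) "101101010101101"  (len 15)
17) "01101010101101101"  (len 17)

17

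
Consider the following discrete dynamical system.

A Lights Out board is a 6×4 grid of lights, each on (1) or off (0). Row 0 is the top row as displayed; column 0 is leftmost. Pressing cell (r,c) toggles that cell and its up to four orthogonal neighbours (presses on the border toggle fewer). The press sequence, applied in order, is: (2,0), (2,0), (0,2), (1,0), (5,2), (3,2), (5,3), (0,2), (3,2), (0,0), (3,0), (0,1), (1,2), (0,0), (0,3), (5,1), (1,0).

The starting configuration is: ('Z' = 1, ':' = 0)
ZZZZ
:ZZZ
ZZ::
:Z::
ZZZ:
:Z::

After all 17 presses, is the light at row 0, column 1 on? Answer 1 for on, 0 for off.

[0] ZZZZ
:ZZZ
ZZ::
:Z::
ZZZ:
:Z::
[1] ZZZZ
ZZZZ
::::
ZZ::
ZZZ:
:Z::
[2] ZZZZ
:ZZZ
ZZ::
:Z::
ZZZ:
:Z::
[3] Z:::
:Z:Z
ZZ::
:Z::
ZZZ:
:Z::
[4] ::::
Z::Z
:Z::
:Z::
ZZZ:
:Z::
[5] ::::
Z::Z
:Z::
:Z::
ZZ::
::ZZ
[6] ::::
Z::Z
:ZZ:
::ZZ
ZZZ:
::ZZ
[7] ::::
Z::Z
:ZZ:
::ZZ
ZZZZ
::::
[8] :ZZZ
Z:ZZ
:ZZ:
::ZZ
ZZZZ
::::
[9] :ZZZ
Z:ZZ
:Z::
:Z::
ZZ:Z
::::
[10] Z:ZZ
::ZZ
:Z::
:Z::
ZZ:Z
::::
[11] Z:ZZ
::ZZ
ZZ::
Z:::
:Z:Z
::::
[12] :Z:Z
:ZZZ
ZZ::
Z:::
:Z:Z
::::
[13] :ZZZ
::::
ZZZ:
Z:::
:Z:Z
::::
[14] Z:ZZ
Z:::
ZZZ:
Z:::
:Z:Z
::::
[15] Z:::
Z::Z
ZZZ:
Z:::
:Z:Z
::::
[16] Z:::
Z::Z
ZZZ:
Z:::
:::Z
ZZZ:
[17] ::::
:Z:Z
:ZZ:
Z:::
:::Z
ZZZ:

0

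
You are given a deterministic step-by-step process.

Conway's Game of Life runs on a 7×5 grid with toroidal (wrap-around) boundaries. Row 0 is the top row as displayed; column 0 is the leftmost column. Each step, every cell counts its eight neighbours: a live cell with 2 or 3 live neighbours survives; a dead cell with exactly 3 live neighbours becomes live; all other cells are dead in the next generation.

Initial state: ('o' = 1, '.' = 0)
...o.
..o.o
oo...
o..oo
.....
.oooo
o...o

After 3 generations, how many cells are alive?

2

k=0  ...o.
..o.o
oo...
o..oo
.....
.oooo
o...o
k=1  o..o.
ooooo
.oo..
oo..o
.o...
.oooo
oo...
k=2  ...o.
.....
.....
.....
.....
...oo
.....
k=3  .....
.....
.....
.....
.....
.....
...oo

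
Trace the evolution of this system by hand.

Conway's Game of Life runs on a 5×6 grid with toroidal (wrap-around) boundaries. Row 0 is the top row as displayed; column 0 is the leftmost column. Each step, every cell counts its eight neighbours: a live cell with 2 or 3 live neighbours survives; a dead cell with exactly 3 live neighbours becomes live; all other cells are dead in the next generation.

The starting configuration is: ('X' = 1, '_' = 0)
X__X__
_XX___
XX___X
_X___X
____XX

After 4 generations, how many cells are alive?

8

[0] X__X__
_XX___
XX___X
_X___X
____XX
[1] XXXXXX
__X__X
_____X
_X____
____XX
[2] _XX___
__X___
X_____
X___XX
______
[3] _XX___
__X___
XX____
X____X
XX___X
[4] __X___
X_X___
XX___X
______
__X__X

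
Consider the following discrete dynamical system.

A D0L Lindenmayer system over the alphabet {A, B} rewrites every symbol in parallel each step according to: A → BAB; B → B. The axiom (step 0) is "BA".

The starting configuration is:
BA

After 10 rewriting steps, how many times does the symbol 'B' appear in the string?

21

[0] BA
[1] BBAB
[2] BBBABB
[3] BBBBABBB
[4] BBBBBABBBB
[5] BBBBBBABBBBB
[6] BBBBBBBABBBBBB
[7] BBBBBBBBABBBBBBB
[8] BBBBBBBBBABBBBBBBB
[9] BBBBBBBBBBABBBBBBBBB
[10] BBBBBBBBBBBABBBBBBBBBB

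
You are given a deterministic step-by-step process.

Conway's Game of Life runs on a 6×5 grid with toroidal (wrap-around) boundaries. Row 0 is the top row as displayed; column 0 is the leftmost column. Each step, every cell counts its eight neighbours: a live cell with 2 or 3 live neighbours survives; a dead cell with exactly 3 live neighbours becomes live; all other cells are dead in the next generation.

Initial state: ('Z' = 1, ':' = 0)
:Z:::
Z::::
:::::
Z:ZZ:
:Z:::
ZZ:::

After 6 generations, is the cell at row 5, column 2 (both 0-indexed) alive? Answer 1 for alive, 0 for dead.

1

k=0  :Z:::
Z::::
:::::
Z:ZZ:
:Z:::
ZZ:::
k=1  :Z:::
:::::
:Z::Z
:ZZ::
::::Z
ZZZ::
k=2  ZZZ::
Z::::
ZZZ::
:ZZZ:
:::Z:
ZZZ::
k=3  ::Z:Z
::::Z
Z::ZZ
Z::ZZ
Z::ZZ
Z::ZZ
k=4  :::::
:::::
:::::
:ZZ::
:ZZ::
:ZZ::
k=5  :::::
:::::
:::::
:ZZ::
Z::Z:
:ZZ::
k=6  :::::
:::::
:::::
:ZZ::
Z::Z:
:ZZ::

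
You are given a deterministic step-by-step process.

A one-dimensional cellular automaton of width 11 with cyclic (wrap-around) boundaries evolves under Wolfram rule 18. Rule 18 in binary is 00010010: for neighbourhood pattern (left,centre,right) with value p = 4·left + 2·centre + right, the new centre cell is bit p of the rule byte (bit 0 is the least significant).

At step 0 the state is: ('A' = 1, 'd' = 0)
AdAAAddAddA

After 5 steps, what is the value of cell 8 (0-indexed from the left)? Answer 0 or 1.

0

t=0: AdAAAddAddA
t=1: dddddAAdAAd
t=2: ddddAdddddA
t=3: AddAdAdddAd
t=4: dAAdddAdAdd
t=5: AddAdAdddAd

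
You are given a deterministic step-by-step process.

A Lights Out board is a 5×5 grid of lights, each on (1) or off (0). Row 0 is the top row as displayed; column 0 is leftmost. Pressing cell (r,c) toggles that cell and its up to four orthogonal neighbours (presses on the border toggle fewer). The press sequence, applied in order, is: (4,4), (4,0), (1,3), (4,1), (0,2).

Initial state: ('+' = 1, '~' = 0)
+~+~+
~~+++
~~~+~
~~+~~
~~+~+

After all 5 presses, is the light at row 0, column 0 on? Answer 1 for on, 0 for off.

1

step 0: +~+~+
~~+++
~~~+~
~~+~~
~~+~+
step 1: +~+~+
~~+++
~~~+~
~~+~+
~~++~
step 2: +~+~+
~~+++
~~~+~
+~+~+
++++~
step 3: +~+++
~~~~~
~~~~~
+~+~+
++++~
step 4: +~+++
~~~~~
~~~~~
+++~+
~~~+~
step 5: ++~~+
~~+~~
~~~~~
+++~+
~~~+~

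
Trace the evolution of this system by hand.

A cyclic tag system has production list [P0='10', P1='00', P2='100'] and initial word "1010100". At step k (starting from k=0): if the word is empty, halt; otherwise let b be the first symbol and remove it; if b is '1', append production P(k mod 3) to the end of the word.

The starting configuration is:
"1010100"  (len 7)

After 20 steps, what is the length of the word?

[0] "1010100"  (len 7)
[1] "01010010"  (len 8)
[2] "1010010"  (len 7)
[3] "010010100"  (len 9)
[4] "10010100"  (len 8)
[5] "001010000"  (len 9)
[6] "01010000"  (len 8)
[7] "1010000"  (len 7)
[8] "01000000"  (len 8)
[9] "1000000"  (len 7)
[10] "00000010"  (len 8)
[11] "0000010"  (len 7)
[12] "000010"  (len 6)
[13] "00010"  (len 5)
[14] "0010"  (len 4)
[15] "010"  (len 3)
[16] "10"  (len 2)
[17] "000"  (len 3)
[18] "00"  (len 2)
[19] "0"  (len 1)
[20] (halted — word empty)

0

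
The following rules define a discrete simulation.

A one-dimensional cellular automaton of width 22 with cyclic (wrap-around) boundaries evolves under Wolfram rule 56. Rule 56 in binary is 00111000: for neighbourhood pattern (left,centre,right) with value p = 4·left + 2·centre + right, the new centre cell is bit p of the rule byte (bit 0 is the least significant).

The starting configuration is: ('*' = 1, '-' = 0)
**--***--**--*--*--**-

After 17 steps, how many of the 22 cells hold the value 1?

10

[0] **--***--**--*--*--**-
[1] *-*-*--*-*-*--*--*-*-*
[2] -*-*-*--*-*-*--*--*-**
[3] *-*-*-*--*-*-*--*--**-
[4] -*-*-*-*--*-*-*--*-*-*
[5] *-*-*-*-*--*-*-*--*-*-
[6] -*-*-*-*-*--*-*-*--*-*
[7] *-*-*-*-*-*--*-*-*--*-
[8] -*-*-*-*-*-*--*-*-*--*
[9] *-*-*-*-*-*-*--*-*-*--
[10] -*-*-*-*-*-*-*--*-*-*-
[11] --*-*-*-*-*-*-*--*-*-*
[12] *--*-*-*-*-*-*-*--*-*-
[13] -*--*-*-*-*-*-*-*--*-*
[14] *-*--*-*-*-*-*-*-*--*-
[15] -*-*--*-*-*-*-*-*-*--*
[16] *-*-*--*-*-*-*-*-*-*--
[17] -*-*-*--*-*-*-*-*-*-*-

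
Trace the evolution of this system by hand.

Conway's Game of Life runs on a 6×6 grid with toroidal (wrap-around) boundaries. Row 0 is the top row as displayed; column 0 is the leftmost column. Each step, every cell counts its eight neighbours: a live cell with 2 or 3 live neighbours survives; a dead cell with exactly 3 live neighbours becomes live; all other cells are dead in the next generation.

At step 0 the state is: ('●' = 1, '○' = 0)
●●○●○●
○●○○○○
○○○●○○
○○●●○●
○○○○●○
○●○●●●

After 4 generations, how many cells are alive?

0) ●●○●○●
○●○○○○
○○○●○○
○○●●○●
○○○○●○
○●○●●●
1) ○●○●○●
○●○○●○
○○○●●○
○○●●○○
●○○○○○
○●○●○○
2) ○●○●○○
●○○○○●
○○○○●○
○○●●●○
○●○●○○
○●○○●○
3) ○●●○●●
●○○○●●
○○○○●○
○○●○●○
○●○○○○
●●○●●○
4) ○○●○○○
●●○○○○
○○○○●○
○○○●○○
●●○○●●
○○○●●○

11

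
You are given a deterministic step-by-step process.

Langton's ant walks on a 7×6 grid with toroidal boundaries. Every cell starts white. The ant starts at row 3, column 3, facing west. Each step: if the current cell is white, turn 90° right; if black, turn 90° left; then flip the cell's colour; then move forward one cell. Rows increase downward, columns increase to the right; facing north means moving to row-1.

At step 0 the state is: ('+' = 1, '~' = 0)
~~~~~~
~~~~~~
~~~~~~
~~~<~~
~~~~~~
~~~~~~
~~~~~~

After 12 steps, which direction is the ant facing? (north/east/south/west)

west

0) ~~~~~~
~~~~~~
~~~~~~
~~~<~~
~~~~~~
~~~~~~
~~~~~~
1) ~~~~~~
~~~~~~
~~~^~~
~~~+~~
~~~~~~
~~~~~~
~~~~~~
2) ~~~~~~
~~~~~~
~~~+>~
~~~+~~
~~~~~~
~~~~~~
~~~~~~
3) ~~~~~~
~~~~~~
~~~++~
~~~+v~
~~~~~~
~~~~~~
~~~~~~
4) ~~~~~~
~~~~~~
~~~++~
~~~<+~
~~~~~~
~~~~~~
~~~~~~
5) ~~~~~~
~~~~~~
~~~++~
~~~~+~
~~~v~~
~~~~~~
~~~~~~
6) ~~~~~~
~~~~~~
~~~++~
~~~~+~
~~<+~~
~~~~~~
~~~~~~
7) ~~~~~~
~~~~~~
~~~++~
~~^~+~
~~++~~
~~~~~~
~~~~~~
8) ~~~~~~
~~~~~~
~~~++~
~~+>+~
~~++~~
~~~~~~
~~~~~~
9) ~~~~~~
~~~~~~
~~~++~
~~+++~
~~+v~~
~~~~~~
~~~~~~
10) ~~~~~~
~~~~~~
~~~++~
~~+++~
~~+~>~
~~~~~~
~~~~~~
11) ~~~~~~
~~~~~~
~~~++~
~~+++~
~~+~+~
~~~~v~
~~~~~~
12) ~~~~~~
~~~~~~
~~~++~
~~+++~
~~+~+~
~~~<+~
~~~~~~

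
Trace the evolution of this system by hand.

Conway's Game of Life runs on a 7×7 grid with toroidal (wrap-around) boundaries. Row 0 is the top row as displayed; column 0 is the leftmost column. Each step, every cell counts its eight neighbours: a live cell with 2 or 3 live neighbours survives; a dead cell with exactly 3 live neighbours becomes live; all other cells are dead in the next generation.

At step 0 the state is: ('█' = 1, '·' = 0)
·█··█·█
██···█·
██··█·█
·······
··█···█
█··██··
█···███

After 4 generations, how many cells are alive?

t=0: ·█··█·█
██···█·
██··█·█
·······
··█···█
█··██··
█···███
t=1: ·█··█··
··█·█··
·█···██
·█···██
···█···
██·██··
·█·····
t=2: ·███···
█████··
·██·█·█
··█·███
·█·█·██
██·██··
·█·██··
t=3: ·······
····██·
······█
·······
·█·····
·█····█
·······
t=4: ·······
·····█·
·····█·
·······
█······
█······
·······

4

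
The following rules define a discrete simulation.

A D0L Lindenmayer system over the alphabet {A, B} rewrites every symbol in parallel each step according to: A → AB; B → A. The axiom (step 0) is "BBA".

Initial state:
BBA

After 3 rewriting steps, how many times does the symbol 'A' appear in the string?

7

step 0: BBA
step 1: AAAB
step 2: ABABABA
step 3: ABAABAABAAB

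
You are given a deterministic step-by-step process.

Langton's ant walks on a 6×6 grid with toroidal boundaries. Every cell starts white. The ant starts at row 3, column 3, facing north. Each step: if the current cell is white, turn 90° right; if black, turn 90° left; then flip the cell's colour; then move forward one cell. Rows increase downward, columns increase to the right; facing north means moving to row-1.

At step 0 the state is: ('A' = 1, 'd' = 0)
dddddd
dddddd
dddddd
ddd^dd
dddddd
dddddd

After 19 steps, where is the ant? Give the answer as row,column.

[0] dddddd
dddddd
dddddd
ddd^dd
dddddd
dddddd
[1] dddddd
dddddd
dddddd
dddA>d
dddddd
dddddd
[2] dddddd
dddddd
dddddd
dddAAd
ddddvd
dddddd
[3] dddddd
dddddd
dddddd
dddAAd
ddd<Ad
dddddd
[4] dddddd
dddddd
dddddd
ddd^Ad
dddAAd
dddddd
[5] dddddd
dddddd
dddddd
dd<dAd
dddAAd
dddddd
[6] dddddd
dddddd
dd^ddd
ddAdAd
dddAAd
dddddd
[7] dddddd
dddddd
ddA>dd
ddAdAd
dddAAd
dddddd
[8] dddddd
dddddd
ddAAdd
ddAvAd
dddAAd
dddddd
[9] dddddd
dddddd
ddAAdd
dd<AAd
dddAAd
dddddd
[10] dddddd
dddddd
ddAAdd
dddAAd
ddvAAd
dddddd
[11] dddddd
dddddd
ddAAdd
dddAAd
d<AAAd
dddddd
[12] dddddd
dddddd
ddAAdd
d^dAAd
dAAAAd
dddddd
[13] dddddd
dddddd
ddAAdd
dA>AAd
dAAAAd
dddddd
[14] dddddd
dddddd
ddAAdd
dAAAAd
dAvAAd
dddddd
[15] dddddd
dddddd
ddAAdd
dAAAAd
dAd>Ad
dddddd
[16] dddddd
dddddd
ddAAdd
dAA^Ad
dAddAd
dddddd
[17] dddddd
dddddd
ddAAdd
dA<dAd
dAddAd
dddddd
[18] dddddd
dddddd
ddAAdd
dAddAd
dAvdAd
dddddd
[19] dddddd
dddddd
ddAAdd
dAddAd
d<AdAd
dddddd

4,1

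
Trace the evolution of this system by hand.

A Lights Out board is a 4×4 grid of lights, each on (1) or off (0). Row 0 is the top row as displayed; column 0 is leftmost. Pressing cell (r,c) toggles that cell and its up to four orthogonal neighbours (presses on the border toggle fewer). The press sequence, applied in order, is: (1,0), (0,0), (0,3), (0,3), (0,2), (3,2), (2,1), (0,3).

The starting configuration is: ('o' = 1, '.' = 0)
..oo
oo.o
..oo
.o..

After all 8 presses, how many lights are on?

11

0) ..oo
oo.o
..oo
.o..
1) o.oo
...o
o.oo
.o..
2) .ooo
o..o
o.oo
.o..
3) .o..
o...
o.oo
.o..
4) .ooo
o..o
o.oo
.o..
5) ....
o.oo
o.oo
.o..
6) ....
o.oo
o..o
..oo
7) ....
oooo
.ooo
.ooo
8) ..oo
ooo.
.ooo
.ooo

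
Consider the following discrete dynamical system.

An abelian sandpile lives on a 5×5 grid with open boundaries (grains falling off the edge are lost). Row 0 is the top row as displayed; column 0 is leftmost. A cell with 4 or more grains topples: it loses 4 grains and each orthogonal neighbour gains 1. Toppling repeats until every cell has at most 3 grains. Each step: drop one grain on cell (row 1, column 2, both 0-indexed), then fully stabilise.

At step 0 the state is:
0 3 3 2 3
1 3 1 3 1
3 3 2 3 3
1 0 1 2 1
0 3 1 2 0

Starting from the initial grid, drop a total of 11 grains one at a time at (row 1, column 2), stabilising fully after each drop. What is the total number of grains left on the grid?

43

step 0: 0 3 3 2 3
1 3 1 3 1
3 3 2 3 3
1 0 1 2 1
0 3 1 2 0
step 1: 0 3 3 2 3
1 3 2 3 1
3 3 2 3 3
1 0 1 2 1
0 3 1 2 0
step 2: 0 3 3 2 3
1 3 3 3 1
3 3 2 3 3
1 0 1 2 1
0 3 1 2 0
step 3: 1 1 3 2 1
3 3 1 0 1
0 2 2 3 1
2 1 2 3 2
0 3 1 2 0
step 4: 1 1 3 2 1
3 3 2 0 1
0 2 2 3 1
2 1 2 3 2
0 3 1 2 0
step 5: 1 1 3 2 1
3 3 3 0 1
0 2 2 3 1
2 1 2 3 2
0 3 1 2 0
step 6: 2 3 0 3 1
0 1 2 1 1
1 3 3 3 1
2 1 2 3 2
0 3 1 2 0
step 7: 2 3 0 3 1
0 1 3 1 1
1 3 3 3 1
2 1 2 3 2
0 3 1 2 0
step 8: 2 3 1 3 1
0 3 1 3 1
2 0 3 1 2
2 3 0 1 3
0 3 2 3 0
step 9: 2 3 1 3 1
0 3 2 3 1
2 0 3 1 2
2 3 0 1 3
0 3 2 3 0
step 10: 2 3 1 3 1
0 3 3 3 1
2 0 3 1 2
2 3 0 1 3
0 3 2 3 0
step 11: 3 1 1 1 2
1 2 0 2 2
2 2 1 3 2
2 3 1 1 3
0 3 2 3 0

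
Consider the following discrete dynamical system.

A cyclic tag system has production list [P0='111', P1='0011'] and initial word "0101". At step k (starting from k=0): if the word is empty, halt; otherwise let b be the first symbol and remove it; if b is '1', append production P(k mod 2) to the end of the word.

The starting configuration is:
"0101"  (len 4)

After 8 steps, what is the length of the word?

[0] "0101"  (len 4)
[1] "101"  (len 3)
[2] "010011"  (len 6)
[3] "10011"  (len 5)
[4] "00110011"  (len 8)
[5] "0110011"  (len 7)
[6] "110011"  (len 6)
[7] "10011111"  (len 8)
[8] "00111110011"  (len 11)

11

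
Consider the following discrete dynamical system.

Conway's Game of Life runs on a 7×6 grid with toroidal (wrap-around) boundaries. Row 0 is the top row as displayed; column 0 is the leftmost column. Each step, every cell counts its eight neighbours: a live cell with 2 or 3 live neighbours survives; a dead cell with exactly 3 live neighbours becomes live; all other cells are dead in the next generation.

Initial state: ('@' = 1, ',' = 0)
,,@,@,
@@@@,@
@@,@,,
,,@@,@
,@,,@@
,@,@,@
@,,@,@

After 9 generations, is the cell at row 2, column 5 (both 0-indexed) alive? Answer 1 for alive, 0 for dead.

0

[0] ,,@,@,
@@@@,@
@@,@,,
,,@@,@
,@,,@@
,@,@,@
@,,@,@
[1] ,,,,,,
,,,,,@
,,,,,,
,,,@,@
,@,,,@
,@,@,,
@@,@,@
[2] ,,,,@@
,,,,,,
,,,,@,
@,,,@,
,,,,,,
,@,,,@
@@,,@,
[3] @,,,@@
,,,,@@
,,,,,@
,,,,,@
@,,,,@
,@,,,@
,@,,@,
[4] @,,@,,
,,,,,,
@,,,,@
,,,,@@
,,,,@@
,@,,@@
,@,,@,
[5] ,,,,,,
@,,,,@
@,,,@@
,,,,,,
,,,@,,
,,,@,,
,@@@@,
[6] @@@@@@
@,,,@,
@,,,@,
,,,,@@
,,,,,,
,,,,,,
,,@@@,
[7] @,,,,,
,,@,,,
@,,@@,
,,,,@@
,,,,,,
,,,@,,
@,,,,,
[8] ,@,,,,
,@,@,@
,,,@@,
,,,@@@
,,,,@,
,,,,,,
,,,,,,
[9] @,@,,,
@,,@,,
@,,,,,
,,,,,@
,,,@@@
,,,,,,
,,,,,,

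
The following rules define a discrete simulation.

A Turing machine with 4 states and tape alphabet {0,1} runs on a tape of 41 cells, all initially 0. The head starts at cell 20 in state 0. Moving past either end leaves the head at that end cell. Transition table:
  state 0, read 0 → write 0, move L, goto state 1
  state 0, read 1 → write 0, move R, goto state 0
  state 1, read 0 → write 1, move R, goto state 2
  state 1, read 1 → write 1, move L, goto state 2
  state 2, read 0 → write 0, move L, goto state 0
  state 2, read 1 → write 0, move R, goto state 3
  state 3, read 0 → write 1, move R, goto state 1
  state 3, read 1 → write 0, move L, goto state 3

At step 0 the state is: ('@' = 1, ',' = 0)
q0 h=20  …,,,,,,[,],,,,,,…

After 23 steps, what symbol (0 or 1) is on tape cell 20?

0

gen 0: q0 h=20  …,,,,,,[,],,,,,,…
gen 1: q1 h=19  …,,,,,,[,],,,,,,…
gen 2: q2 h=20  …,,,,,@[,],,,,,,…
gen 3: q0 h=19  …,,,,,,[@],,,,,,…
gen 4: q0 h=20  …,,,,,,[,],,,,,,…
gen 5: q1 h=19  …,,,,,,[,],,,,,,…
gen 6: q2 h=20  …,,,,,@[,],,,,,,…
gen 7: q0 h=19  …,,,,,,[@],,,,,,…
gen 8: q0 h=20  …,,,,,,[,],,,,,,…
gen 9: q1 h=19  …,,,,,,[,],,,,,,…
gen 10: q2 h=20  …,,,,,@[,],,,,,,…
gen 11: q0 h=19  …,,,,,,[@],,,,,,…
gen 12: q0 h=20  …,,,,,,[,],,,,,,…
gen 13: q1 h=19  …,,,,,,[,],,,,,,…
gen 14: q2 h=20  …,,,,,@[,],,,,,,…
gen 15: q0 h=19  …,,,,,,[@],,,,,,…
gen 16: q0 h=20  …,,,,,,[,],,,,,,…
gen 17: q1 h=19  …,,,,,,[,],,,,,,…
gen 18: q2 h=20  …,,,,,@[,],,,,,,…
gen 19: q0 h=19  …,,,,,,[@],,,,,,…
gen 20: q0 h=20  …,,,,,,[,],,,,,,…
gen 21: q1 h=19  …,,,,,,[,],,,,,,…
gen 22: q2 h=20  …,,,,,@[,],,,,,,…
gen 23: q0 h=19  …,,,,,,[@],,,,,,…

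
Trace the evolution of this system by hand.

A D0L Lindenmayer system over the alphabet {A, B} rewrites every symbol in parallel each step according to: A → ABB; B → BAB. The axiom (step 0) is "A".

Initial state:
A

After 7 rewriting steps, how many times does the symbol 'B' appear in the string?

0) A
1) ABB
2) ABBBABBAB
3) ABBBABBABBABABBBABBABABBBAB
4) ABBBABBABBABABBBABBABABBBABBABABBBABABBBABBABBABABBBABBABABBBABABBBABBABBABABBBAB
5) ABBBABBABBABABBBABBABABBBABBABABBBABABBBABBABBABABBBABBABA…BBABABBBABBABBABABBBABBABABBBABBABABBBABABBBABBABBABABBBAB  (len 243)
6) ABBBABBABBABABBBABBABABBBABBABABBBABABBBABBABBABABBBABBABA…BBABABBBABBABBABABBBABBABABBBABBABABBBABABBBABBABBABABBBAB  (len 729)
7) ABBBABBABBABABBBABBABABBBABBABABBBABABBBABBABBABABBBABBABA…BBABABBBABBABBABABBBABBABABBBABBABABBBABABBBABBABBABABBBAB  (len 2187)

1458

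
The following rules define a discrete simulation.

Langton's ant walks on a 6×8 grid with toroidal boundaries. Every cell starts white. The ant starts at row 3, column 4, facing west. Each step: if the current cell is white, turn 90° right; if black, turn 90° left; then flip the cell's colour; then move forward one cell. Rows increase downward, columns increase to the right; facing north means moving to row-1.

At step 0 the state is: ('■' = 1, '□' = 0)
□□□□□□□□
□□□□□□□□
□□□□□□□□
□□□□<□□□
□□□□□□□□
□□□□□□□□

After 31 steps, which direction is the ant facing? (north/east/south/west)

gen 0: □□□□□□□□
□□□□□□□□
□□□□□□□□
□□□□<□□□
□□□□□□□□
□□□□□□□□
gen 1: □□□□□□□□
□□□□□□□□
□□□□^□□□
□□□□■□□□
□□□□□□□□
□□□□□□□□
gen 2: □□□□□□□□
□□□□□□□□
□□□□■>□□
□□□□■□□□
□□□□□□□□
□□□□□□□□
gen 3: □□□□□□□□
□□□□□□□□
□□□□■■□□
□□□□■v□□
□□□□□□□□
□□□□□□□□
gen 4: □□□□□□□□
□□□□□□□□
□□□□■■□□
□□□□<■□□
□□□□□□□□
□□□□□□□□
gen 5: □□□□□□□□
□□□□□□□□
□□□□■■□□
□□□□□■□□
□□□□v□□□
□□□□□□□□
gen 6: □□□□□□□□
□□□□□□□□
□□□□■■□□
□□□□□■□□
□□□<■□□□
□□□□□□□□
gen 7: □□□□□□□□
□□□□□□□□
□□□□■■□□
□□□^□■□□
□□□■■□□□
□□□□□□□□
gen 8: □□□□□□□□
□□□□□□□□
□□□□■■□□
□□□■>■□□
□□□■■□□□
□□□□□□□□
gen 9: □□□□□□□□
□□□□□□□□
□□□□■■□□
□□□■■■□□
□□□■v□□□
□□□□□□□□
gen 10: □□□□□□□□
□□□□□□□□
□□□□■■□□
□□□■■■□□
□□□■□>□□
□□□□□□□□
gen 11: □□□□□□□□
□□□□□□□□
□□□□■■□□
□□□■■■□□
□□□■□■□□
□□□□□v□□
gen 12: □□□□□□□□
□□□□□□□□
□□□□■■□□
□□□■■■□□
□□□■□■□□
□□□□<■□□
gen 13: □□□□□□□□
□□□□□□□□
□□□□■■□□
□□□■■■□□
□□□■^■□□
□□□□■■□□
gen 14: □□□□□□□□
□□□□□□□□
□□□□■■□□
□□□■■■□□
□□□■■>□□
□□□□■■□□
gen 15: □□□□□□□□
□□□□□□□□
□□□□■■□□
□□□■■^□□
□□□■■□□□
□□□□■■□□
gen 16: □□□□□□□□
□□□□□□□□
□□□□■■□□
□□□■<□□□
□□□■■□□□
□□□□■■□□
gen 17: □□□□□□□□
□□□□□□□□
□□□□■■□□
□□□■□□□□
□□□■v□□□
□□□□■■□□
gen 18: □□□□□□□□
□□□□□□□□
□□□□■■□□
□□□■□□□□
□□□■□>□□
□□□□■■□□
gen 19: □□□□□□□□
□□□□□□□□
□□□□■■□□
□□□■□□□□
□□□■□■□□
□□□□■v□□
gen 20: □□□□□□□□
□□□□□□□□
□□□□■■□□
□□□■□□□□
□□□■□■□□
□□□□■□>□
gen 21: □□□□□□v□
□□□□□□□□
□□□□■■□□
□□□■□□□□
□□□■□■□□
□□□□■□■□
gen 22: □□□□□<■□
□□□□□□□□
□□□□■■□□
□□□■□□□□
□□□■□■□□
□□□□■□■□
gen 23: □□□□□■■□
□□□□□□□□
□□□□■■□□
□□□■□□□□
□□□■□■□□
□□□□■^■□
gen 24: □□□□□■■□
□□□□□□□□
□□□□■■□□
□□□■□□□□
□□□■□■□□
□□□□■■>□
gen 25: □□□□□■■□
□□□□□□□□
□□□□■■□□
□□□■□□□□
□□□■□■^□
□□□□■■□□
gen 26: □□□□□■■□
□□□□□□□□
□□□□■■□□
□□□■□□□□
□□□■□■■>
□□□□■■□□
gen 27: □□□□□■■□
□□□□□□□□
□□□□■■□□
□□□■□□□□
□□□■□■■■
□□□□■■□v
gen 28: □□□□□■■□
□□□□□□□□
□□□□■■□□
□□□■□□□□
□□□■□■■■
□□□□■■<■
gen 29: □□□□□■■□
□□□□□□□□
□□□□■■□□
□□□■□□□□
□□□■□■^■
□□□□■■■■
gen 30: □□□□□■■□
□□□□□□□□
□□□□■■□□
□□□■□□□□
□□□■□<□■
□□□□■■■■
gen 31: □□□□□■■□
□□□□□□□□
□□□□■■□□
□□□■□□□□
□□□■□□□■
□□□□■v■■

south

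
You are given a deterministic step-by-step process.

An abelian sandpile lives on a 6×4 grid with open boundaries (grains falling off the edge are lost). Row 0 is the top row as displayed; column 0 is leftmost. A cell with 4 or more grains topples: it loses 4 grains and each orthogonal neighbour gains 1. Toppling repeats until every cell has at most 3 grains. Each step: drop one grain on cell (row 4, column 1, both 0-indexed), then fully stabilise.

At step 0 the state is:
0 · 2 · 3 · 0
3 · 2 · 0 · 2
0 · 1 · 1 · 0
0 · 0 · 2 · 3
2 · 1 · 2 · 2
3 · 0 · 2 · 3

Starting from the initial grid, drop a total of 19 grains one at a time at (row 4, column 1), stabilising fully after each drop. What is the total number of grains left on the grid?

[0] 0 · 2 · 3 · 0
3 · 2 · 0 · 2
0 · 1 · 1 · 0
0 · 0 · 2 · 3
2 · 1 · 2 · 2
3 · 0 · 2 · 3
[1] 0 · 2 · 3 · 0
3 · 2 · 0 · 2
0 · 1 · 1 · 0
0 · 0 · 2 · 3
2 · 2 · 2 · 2
3 · 0 · 2 · 3
[2] 0 · 2 · 3 · 0
3 · 2 · 0 · 2
0 · 1 · 1 · 0
0 · 0 · 2 · 3
2 · 3 · 2 · 2
3 · 0 · 2 · 3
[3] 0 · 2 · 3 · 0
3 · 2 · 0 · 2
0 · 1 · 1 · 0
0 · 1 · 2 · 3
3 · 0 · 3 · 2
3 · 1 · 2 · 3
[4] 0 · 2 · 3 · 0
3 · 2 · 0 · 2
0 · 1 · 1 · 0
0 · 1 · 2 · 3
3 · 1 · 3 · 2
3 · 1 · 2 · 3
[5] 0 · 2 · 3 · 0
3 · 2 · 0 · 2
0 · 1 · 1 · 0
0 · 1 · 2 · 3
3 · 2 · 3 · 2
3 · 1 · 2 · 3
[6] 0 · 2 · 3 · 0
3 · 2 · 0 · 2
0 · 1 · 1 · 0
0 · 1 · 2 · 3
3 · 3 · 3 · 2
3 · 1 · 2 · 3
[7] 0 · 2 · 3 · 0
3 · 2 · 0 · 2
0 · 1 · 1 · 0
1 · 2 · 3 · 3
1 · 2 · 0 · 3
0 · 3 · 3 · 3
[8] 0 · 2 · 3 · 0
3 · 2 · 0 · 2
0 · 1 · 1 · 0
1 · 2 · 3 · 3
1 · 3 · 0 · 3
0 · 3 · 3 · 3
[9] 0 · 2 · 3 · 0
3 · 2 · 0 · 2
0 · 2 · 2 · 1
2 · 0 · 2 · 1
2 · 3 · 0 · 2
1 · 1 · 2 · 1
[10] 0 · 2 · 3 · 0
3 · 2 · 0 · 2
0 · 2 · 2 · 1
2 · 1 · 2 · 1
3 · 0 · 1 · 2
1 · 2 · 2 · 1
[11] 0 · 2 · 3 · 0
3 · 2 · 0 · 2
0 · 2 · 2 · 1
2 · 1 · 2 · 1
3 · 1 · 1 · 2
1 · 2 · 2 · 1
[12] 0 · 2 · 3 · 0
3 · 2 · 0 · 2
0 · 2 · 2 · 1
2 · 1 · 2 · 1
3 · 2 · 1 · 2
1 · 2 · 2 · 1
[13] 0 · 2 · 3 · 0
3 · 2 · 0 · 2
0 · 2 · 2 · 1
2 · 1 · 2 · 1
3 · 3 · 1 · 2
1 · 2 · 2 · 1
[14] 0 · 2 · 3 · 0
3 · 2 · 0 · 2
0 · 2 · 2 · 1
3 · 2 · 2 · 1
0 · 1 · 2 · 2
2 · 3 · 2 · 1
[15] 0 · 2 · 3 · 0
3 · 2 · 0 · 2
0 · 2 · 2 · 1
3 · 2 · 2 · 1
0 · 2 · 2 · 2
2 · 3 · 2 · 1
[16] 0 · 2 · 3 · 0
3 · 2 · 0 · 2
0 · 2 · 2 · 1
3 · 2 · 2 · 1
0 · 3 · 2 · 2
2 · 3 · 2 · 1
[17] 0 · 2 · 3 · 0
3 · 2 · 0 · 2
0 · 2 · 2 · 1
3 · 3 · 2 · 1
1 · 1 · 3 · 2
3 · 0 · 3 · 1
[18] 0 · 2 · 3 · 0
3 · 2 · 0 · 2
0 · 2 · 2 · 1
3 · 3 · 2 · 1
1 · 2 · 3 · 2
3 · 0 · 3 · 1
[19] 0 · 2 · 3 · 0
3 · 2 · 0 · 2
0 · 2 · 2 · 1
3 · 3 · 2 · 1
1 · 3 · 3 · 2
3 · 0 · 3 · 1

42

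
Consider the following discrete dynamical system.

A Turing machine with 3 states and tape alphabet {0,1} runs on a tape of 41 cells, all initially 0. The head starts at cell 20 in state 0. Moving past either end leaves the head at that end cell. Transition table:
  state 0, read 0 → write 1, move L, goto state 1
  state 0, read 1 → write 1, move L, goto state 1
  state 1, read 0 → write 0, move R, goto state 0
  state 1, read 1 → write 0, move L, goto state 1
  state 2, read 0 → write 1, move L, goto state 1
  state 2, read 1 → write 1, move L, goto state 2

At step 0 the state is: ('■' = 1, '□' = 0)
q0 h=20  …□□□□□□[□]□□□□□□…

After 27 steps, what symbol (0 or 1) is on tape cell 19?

0

gen 0: q0 h=20  …□□□□□□[□]□□□□□□…
gen 1: q1 h=19  …□□□□□□[□]■□□□□□…
gen 2: q0 h=20  …□□□□□□[■]□□□□□□…
gen 3: q1 h=19  …□□□□□□[□]■□□□□□…
gen 4: q0 h=20  …□□□□□□[■]□□□□□□…
gen 5: q1 h=19  …□□□□□□[□]■□□□□□…
gen 6: q0 h=20  …□□□□□□[■]□□□□□□…
gen 7: q1 h=19  …□□□□□□[□]■□□□□□…
gen 8: q0 h=20  …□□□□□□[■]□□□□□□…
gen 9: q1 h=19  …□□□□□□[□]■□□□□□…
gen 10: q0 h=20  …□□□□□□[■]□□□□□□…
gen 11: q1 h=19  …□□□□□□[□]■□□□□□…
gen 12: q0 h=20  …□□□□□□[■]□□□□□□…
gen 13: q1 h=19  …□□□□□□[□]■□□□□□…
gen 14: q0 h=20  …□□□□□□[■]□□□□□□…
gen 15: q1 h=19  …□□□□□□[□]■□□□□□…
gen 16: q0 h=20  …□□□□□□[■]□□□□□□…
gen 17: q1 h=19  …□□□□□□[□]■□□□□□…
gen 18: q0 h=20  …□□□□□□[■]□□□□□□…
gen 19: q1 h=19  …□□□□□□[□]■□□□□□…
gen 20: q0 h=20  …□□□□□□[■]□□□□□□…
gen 21: q1 h=19  …□□□□□□[□]■□□□□□…
gen 22: q0 h=20  …□□□□□□[■]□□□□□□…
gen 23: q1 h=19  …□□□□□□[□]■□□□□□…
gen 24: q0 h=20  …□□□□□□[■]□□□□□□…
gen 25: q1 h=19  …□□□□□□[□]■□□□□□…
gen 26: q0 h=20  …□□□□□□[■]□□□□□□…
gen 27: q1 h=19  …□□□□□□[□]■□□□□□…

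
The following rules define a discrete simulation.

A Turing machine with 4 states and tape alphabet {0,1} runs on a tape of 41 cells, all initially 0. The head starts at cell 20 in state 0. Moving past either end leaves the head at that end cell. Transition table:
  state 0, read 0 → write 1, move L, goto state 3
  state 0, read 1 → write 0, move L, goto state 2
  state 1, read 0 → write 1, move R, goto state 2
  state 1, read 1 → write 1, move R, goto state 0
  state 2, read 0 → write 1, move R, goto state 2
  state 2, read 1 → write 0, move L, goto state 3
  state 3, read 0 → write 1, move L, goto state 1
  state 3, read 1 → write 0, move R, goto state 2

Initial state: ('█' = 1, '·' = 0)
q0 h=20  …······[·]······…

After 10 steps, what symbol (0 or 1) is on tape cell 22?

[0] q0 h=20  …······[·]······…
[1] q3 h=19  …······[·]█·····…
[2] q1 h=18  …······[·]██····…
[3] q2 h=19  …·····█[█]█·····…
[4] q3 h=18  …······[█]·█····…
[5] q2 h=19  …······[·]█·····…
[6] q2 h=20  …·····█[█]······…
[7] q3 h=19  …······[█]······…
[8] q2 h=20  …······[·]······…
[9] q2 h=21  …·····█[·]······…
[10] q2 h=22  …····██[·]······…

0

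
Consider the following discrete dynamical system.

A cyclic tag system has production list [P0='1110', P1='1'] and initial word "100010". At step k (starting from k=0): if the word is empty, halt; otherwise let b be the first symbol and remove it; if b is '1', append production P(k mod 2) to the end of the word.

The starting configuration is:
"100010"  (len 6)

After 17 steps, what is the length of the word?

gen 0: "100010"  (len 6)
gen 1: "000101110"  (len 9)
gen 2: "00101110"  (len 8)
gen 3: "0101110"  (len 7)
gen 4: "101110"  (len 6)
gen 5: "011101110"  (len 9)
gen 6: "11101110"  (len 8)
gen 7: "11011101110"  (len 11)
gen 8: "10111011101"  (len 11)
gen 9: "01110111011110"  (len 14)
gen 10: "1110111011110"  (len 13)
gen 11: "1101110111101110"  (len 16)
gen 12: "1011101111011101"  (len 16)
gen 13: "0111011110111011110"  (len 19)
gen 14: "111011110111011110"  (len 18)
gen 15: "110111101110111101110"  (len 21)
gen 16: "101111011101111011101"  (len 21)
gen 17: "011110111011110111011110"  (len 24)

24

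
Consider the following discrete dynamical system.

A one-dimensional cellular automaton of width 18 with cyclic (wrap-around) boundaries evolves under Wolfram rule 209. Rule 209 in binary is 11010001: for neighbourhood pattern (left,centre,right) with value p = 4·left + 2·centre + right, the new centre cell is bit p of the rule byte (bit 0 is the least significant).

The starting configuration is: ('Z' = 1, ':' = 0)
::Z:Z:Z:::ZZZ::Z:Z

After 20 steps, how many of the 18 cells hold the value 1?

step 0: ::Z:Z:Z:::ZZZ::Z:Z
step 1: Z::::::ZZ::ZZZ::::
step 2: :ZZZZZ::ZZ::ZZZZZ:
step 3: ::ZZZZZ::ZZ::ZZZZZ
step 4: Z::ZZZZZ::ZZ::ZZZZ
step 5: ZZ::ZZZZZ::ZZ::ZZZ
step 6: ZZZ::ZZZZZ::ZZ::ZZ
step 7: ZZZZ::ZZZZZ::ZZ::Z
step 8: ZZZZZ::ZZZZZ::ZZ::
step 9: :ZZZZZ::ZZZZZ::ZZ:
step 10: ::ZZZZZ::ZZZZZ::ZZ
step 11: Z::ZZZZZ::ZZZZZ::Z
step 12: ZZ::ZZZZZ::ZZZZZ::
step 13: :ZZ::ZZZZZ::ZZZZZ:
step 14: ::ZZ::ZZZZZ::ZZZZZ
step 15: Z::ZZ::ZZZZZ::ZZZZ
step 16: ZZ::ZZ::ZZZZZ::ZZZ
step 17: ZZZ::ZZ::ZZZZZ::ZZ
step 18: ZZZZ::ZZ::ZZZZZ::Z
step 19: ZZZZZ::ZZ::ZZZZZ::
step 20: :ZZZZZ::ZZ::ZZZZZ:

12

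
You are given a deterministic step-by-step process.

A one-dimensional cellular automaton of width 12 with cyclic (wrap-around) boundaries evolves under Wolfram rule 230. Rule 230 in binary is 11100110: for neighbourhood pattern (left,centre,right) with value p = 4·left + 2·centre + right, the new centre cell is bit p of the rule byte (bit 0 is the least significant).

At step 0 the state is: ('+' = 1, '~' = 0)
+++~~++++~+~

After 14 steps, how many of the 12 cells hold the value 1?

10

t=0: +++~~++++~+~
t=1: ~++~+~++++++
t=2: +~++++~+++++
t=3: ++~++++~++++
t=4: +++~++++~+++
t=5: ++++~++++~++
t=6: +++++~++++~+
t=7: ++++++~++++~
t=8: ~++++++~++++
t=9: +~++++++~+++
t=10: ++~++++++~++
t=11: +++~++++++~+
t=12: ++++~++++++~
t=13: ~++++~++++++
t=14: +~++++~+++++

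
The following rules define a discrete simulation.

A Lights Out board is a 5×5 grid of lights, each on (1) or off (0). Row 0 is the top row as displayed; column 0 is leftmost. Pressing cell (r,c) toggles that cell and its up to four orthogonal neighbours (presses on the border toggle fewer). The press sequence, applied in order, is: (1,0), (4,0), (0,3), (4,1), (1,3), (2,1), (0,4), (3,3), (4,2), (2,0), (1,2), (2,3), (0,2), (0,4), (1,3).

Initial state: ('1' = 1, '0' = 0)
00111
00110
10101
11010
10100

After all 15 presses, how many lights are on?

gen 0: 00111
00110
10101
11010
10100
gen 1: 10111
11110
00101
11010
10100
gen 2: 10111
11110
00101
01010
01100
gen 3: 10000
11100
00101
01010
01100
gen 4: 10000
11100
00101
00010
10000
gen 5: 10010
11011
00111
00010
10000
gen 6: 10010
10011
11011
01010
10000
gen 7: 10001
10010
11011
01010
10000
gen 8: 10001
10010
11001
01101
10010
gen 9: 10001
10010
11001
01001
11100
gen 10: 10001
00010
00001
11001
11100
gen 11: 10101
01100
00101
11001
11100
gen 12: 10101
01110
00010
11011
11100
gen 13: 11011
01010
00010
11011
11100
gen 14: 11000
01011
00010
11011
11100
gen 15: 11010
01100
00000
11011
11100

12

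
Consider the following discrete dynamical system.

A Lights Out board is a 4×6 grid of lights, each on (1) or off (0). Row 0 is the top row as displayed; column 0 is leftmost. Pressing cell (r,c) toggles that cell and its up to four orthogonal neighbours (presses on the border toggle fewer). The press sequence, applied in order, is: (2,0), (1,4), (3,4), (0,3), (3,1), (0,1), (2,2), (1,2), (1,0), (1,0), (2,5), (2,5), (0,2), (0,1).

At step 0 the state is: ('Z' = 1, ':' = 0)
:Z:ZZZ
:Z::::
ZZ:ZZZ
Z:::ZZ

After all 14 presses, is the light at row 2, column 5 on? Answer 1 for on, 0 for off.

1

step 0: :Z:ZZZ
:Z::::
ZZ:ZZZ
Z:::ZZ
step 1: :Z:ZZZ
ZZ::::
:::ZZZ
::::ZZ
step 2: :Z:Z:Z
ZZ:ZZZ
:::Z:Z
::::ZZ
step 3: :Z:Z:Z
ZZ:ZZZ
:::ZZZ
:::Z::
step 4: :ZZ:ZZ
ZZ::ZZ
:::ZZZ
:::Z::
step 5: :ZZ:ZZ
ZZ::ZZ
:Z:ZZZ
ZZZZ::
step 6: Z:::ZZ
Z:::ZZ
:Z:ZZZ
ZZZZ::
step 7: Z:::ZZ
Z:Z:ZZ
::Z:ZZ
ZZ:Z::
step 8: Z:Z:ZZ
ZZ:ZZZ
::::ZZ
ZZ:Z::
step 9: ::Z:ZZ
:::ZZZ
Z:::ZZ
ZZ:Z::
step 10: Z:Z:ZZ
ZZ:ZZZ
::::ZZ
ZZ:Z::
step 11: Z:Z:ZZ
ZZ:ZZ:
::::::
ZZ:Z:Z
step 12: Z:Z:ZZ
ZZ:ZZZ
::::ZZ
ZZ:Z::
step 13: ZZ:ZZZ
ZZZZZZ
::::ZZ
ZZ:Z::
step 14: ::ZZZZ
Z:ZZZZ
::::ZZ
ZZ:Z::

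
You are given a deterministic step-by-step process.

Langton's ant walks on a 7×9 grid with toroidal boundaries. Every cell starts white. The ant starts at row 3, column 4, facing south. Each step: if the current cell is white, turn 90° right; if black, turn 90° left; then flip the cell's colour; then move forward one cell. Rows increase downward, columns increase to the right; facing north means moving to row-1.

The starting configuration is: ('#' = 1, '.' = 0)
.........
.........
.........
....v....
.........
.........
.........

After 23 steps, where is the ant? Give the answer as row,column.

2,6

t=0: .........
.........
.........
....v....
.........
.........
.........
t=1: .........
.........
.........
...<#....
.........
.........
.........
t=2: .........
.........
...^.....
...##....
.........
.........
.........
t=3: .........
.........
...#>....
...##....
.........
.........
.........
t=4: .........
.........
...##....
...#v....
.........
.........
.........
t=5: .........
.........
...##....
...#.>...
.........
.........
.........
t=6: .........
.........
...##....
...#.#...
.....v...
.........
.........
t=7: .........
.........
...##....
...#.#...
....<#...
.........
.........
t=8: .........
.........
...##....
...#^#...
....##...
.........
.........
t=9: .........
.........
...##....
...##>...
....##...
.........
.........
t=10: .........
.........
...##^...
...##....
....##...
.........
.........
t=11: .........
.........
...###>..
...##....
....##...
.........
.........
t=12: .........
.........
...####..
...##.v..
....##...
.........
.........
t=13: .........
.........
...####..
...##<#..
....##...
.........
.........
t=14: .........
.........
...##^#..
...####..
....##...
.........
.........
t=15: .........
.........
...#<.#..
...####..
....##...
.........
.........
t=16: .........
.........
...#..#..
...#v##..
....##...
.........
.........
t=17: .........
.........
...#..#..
...#.>#..
....##...
.........
.........
t=18: .........
.........
...#.^#..
...#..#..
....##...
.........
.........
t=19: .........
.........
...#.#>..
...#..#..
....##...
.........
.........
t=20: .........
......^..
...#.#...
...#..#..
....##...
.........
.........
t=21: .........
......#>.
...#.#...
...#..#..
....##...
.........
.........
t=22: .........
......##.
...#.#.v.
...#..#..
....##...
.........
.........
t=23: .........
......##.
...#.#<#.
...#..#..
....##...
.........
.........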